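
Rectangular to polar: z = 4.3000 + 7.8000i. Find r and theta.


r = sqrt(18.49+60.84) = sqrt(79.33) = 8.9067
theta = atan2(7.8, 4.3) = 61.1328 degrees

r = 8.9067, theta = 61.1328 degrees


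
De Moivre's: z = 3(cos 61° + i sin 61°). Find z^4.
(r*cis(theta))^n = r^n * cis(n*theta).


r^4 = 3^4 = 81
n*theta = 4*61° = 244° = 244° (mod 360)
a = 81*cos(244°) = -35.5081
b = 81*sin(244°) = -72.8023

81 cis(244°) = -35.5081 - 72.8023i


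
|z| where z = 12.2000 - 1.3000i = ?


|z| = sqrt(12.2^2 + (-1.3)^2) = sqrt(148.84 + 1.69) = sqrt(150.53) = 12.2691

|z| = 12.2691


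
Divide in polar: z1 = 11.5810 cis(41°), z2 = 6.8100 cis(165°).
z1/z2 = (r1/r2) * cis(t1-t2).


r = 11.5810 / 6.8100 = 1.7006
theta = 41° - 165° = -124° = 236° (mod 360)

1.7006 cis(236°)


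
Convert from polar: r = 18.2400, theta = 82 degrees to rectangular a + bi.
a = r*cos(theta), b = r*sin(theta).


a = 18.2400*cos(82°) = 18.2400*0.13917 = 2.5385
b = 18.2400*sin(82°) = 18.2400*0.99027 = 18.0625

2.5385 + 18.0625i


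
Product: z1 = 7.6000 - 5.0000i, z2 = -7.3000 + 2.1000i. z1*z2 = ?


Real = 7.6*(-7.3) - (-5)*2.1 = -55.48 - (-10.5) = -44.98
Imag = 7.6*2.1 - (7.3)*(-5) = 15.96 + 36.5 = 52.46

-44.9800 + 52.4600i


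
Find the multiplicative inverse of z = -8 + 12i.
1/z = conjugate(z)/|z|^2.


|z|^2 = 64+144 = 208
1/z = (-8 - 12i)/208

1/z = -0.0385 - 0.0577i


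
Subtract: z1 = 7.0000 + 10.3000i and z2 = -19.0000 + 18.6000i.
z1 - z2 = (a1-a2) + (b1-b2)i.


Real: 7 + 19 = 26
Imag: 10.3 - 18.6 = -8.3

26.0000 - 8.3000i


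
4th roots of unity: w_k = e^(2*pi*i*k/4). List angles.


The 4th roots of unity are cis(360k/4°) for k=0..3
Angle step = 360/4 = 90°
Primitive root: cis(90°)
Primitive root = 0 + 1.0000i

4 roots at angles: 0°, 90°, 180°, 270°


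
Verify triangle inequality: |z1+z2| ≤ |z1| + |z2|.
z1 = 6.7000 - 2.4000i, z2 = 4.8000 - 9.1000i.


|z1| = sqrt(6.7^2 + (-2.4)^2) = sqrt(50.65) = 7.1169
|z2| = sqrt(4.8^2 + (-9.1)^2) = sqrt(105.85) = 10.2883
z1+z2 = 11.5000 - 11.5000i
|z1+z2| = sqrt(264.5) = 16.2635
|z1|+|z2| = 7.1169 + 10.2883 = 17.4052

|z1+z2| = 16.2635 ≤ |z1|+|z2| = 17.4052 (verified)


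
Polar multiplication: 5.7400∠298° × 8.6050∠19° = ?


r = 5.7400 * 8.6050 = 49.3927
theta = 298° + 19° = 317° = 317° (mod 360)

49.3927 cis(317°)


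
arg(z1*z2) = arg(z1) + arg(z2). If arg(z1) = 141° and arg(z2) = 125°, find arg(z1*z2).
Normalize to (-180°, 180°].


arg(z1*z2) = 141° + 125° = 266°
Normalized to (-180°, 180°]: -94°

-94°


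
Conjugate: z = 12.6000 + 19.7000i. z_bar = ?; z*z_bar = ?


z_bar = 12.6000 - 19.7000i
z*z_bar = 12.6^2 + 19.7^2 = 158.76 + 388.09 = 546.85

z_bar = 12.6000 - 19.7000i, z*z_bar = 546.85


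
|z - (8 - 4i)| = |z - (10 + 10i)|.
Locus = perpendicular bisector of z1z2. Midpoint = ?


Equal distances means the locus is the perpendicular bisector of z1 and z2.
Midpoint = ((8+10)/2, (-4+10)/2) = (9.0000, 3.0000)

Perpendicular bisector through (9.0000, 3.0000)


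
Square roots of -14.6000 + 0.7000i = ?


|z| = sqrt(213.16+0.49) = 14.6168
sqrt((|z|+a)/2) = sqrt((14.6168+(-14.6))/2) = sqrt(0.0084) = 0.0916
sqrt((|z|-a)/2) = sqrt((14.6168-(-14.6))/2) = sqrt(14.6084) = 3.8221

±(0.0916 + 3.8221i) i.e. 0.0916 + 3.8221i and -0.0916 - 3.8221i


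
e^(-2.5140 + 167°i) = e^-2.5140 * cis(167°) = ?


e^-2.5140 = 0.08094
cos(167°) = -0.9744
sin(167°) = 0.225
Real = 0.08094*(-0.9744) = -0.0789
Imag = 0.08094*0.225 = 0.0182

-0.0789 + 0.0182i


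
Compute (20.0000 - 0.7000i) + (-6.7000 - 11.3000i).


Real: 20 - 6.7 = 13.3
Imag: -0.7 - 11.3 = -12

13.3000 - 12.0000i


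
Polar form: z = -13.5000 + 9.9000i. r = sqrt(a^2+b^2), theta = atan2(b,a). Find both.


r = sqrt(182.25+98.01) = sqrt(280.26) = 16.7410
theta = atan2(9.9, -13.5) = 143.7462 degrees

r = 16.7410, theta = 143.7462 degrees


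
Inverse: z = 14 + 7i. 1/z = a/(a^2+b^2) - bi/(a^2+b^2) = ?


|z|^2 = 196+49 = 245
1/z = (14 - 7i)/245

1/z = 0.0571 - 0.0286i


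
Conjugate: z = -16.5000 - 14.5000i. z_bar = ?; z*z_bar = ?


z_bar = -16.5000 + 14.5000i
z*z_bar = (-16.5)^2 + (-14.5)^2 = 272.25 + 210.25 = 482.5

z_bar = -16.5000 + 14.5000i, z*z_bar = 482.5


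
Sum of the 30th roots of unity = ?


The sum of all 30th roots of unity is 0.
Geometric series: (1 - w^30)/(1 - w) = (1-1)/(1-w) = 0 since w^30 = 1, w ≠ 1.
Alternatively: coefficient of z^29 in z^30 - 1 is 0.

0


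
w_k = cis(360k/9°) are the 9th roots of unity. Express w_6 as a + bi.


Angle = 360*6/9 = 240°
a = cos(240°) = -0.5000
b = sin(240°) = -0.8660

-0.5000 - 0.8660i


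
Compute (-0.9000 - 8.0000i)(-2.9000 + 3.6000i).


Real = -0.9*(-2.9) - (-8)*3.6 = 2.61 - (-28.8) = 31.41
Imag = -0.9*3.6 - (2.9)*(-8) = -3.24 + 23.2 = 19.96

31.4100 + 19.9600i


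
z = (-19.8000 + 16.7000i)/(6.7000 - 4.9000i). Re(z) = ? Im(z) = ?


Multiply by conjugate: (-19.8000 + 16.7000i)(6.7000 + 4.9000i) / (6.7^2 + (-4.9)^2)
Numerator real = -19.8*6.7 + 16.7*(-4.9) = -214.49
Numerator imag = 16.7*6.7 - (-19.8)*(-4.9) = 14.87
Denominator = 68.9
Re(z) = -214.49/68.9 = -3.1131
Im(z) = 14.87/68.9 = 0.2158

Re(z) = -3.1131, Im(z) = 0.2158


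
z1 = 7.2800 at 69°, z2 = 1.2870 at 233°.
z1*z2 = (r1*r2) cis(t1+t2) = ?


r = 7.2800 * 1.2870 = 9.3694
theta = 69° + 233° = 302° = 302° (mod 360)

9.3694 cis(302°)


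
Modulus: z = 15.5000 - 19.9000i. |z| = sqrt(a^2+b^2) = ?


|z| = sqrt(15.5^2 + (-19.9)^2) = sqrt(240.25 + 396.01) = sqrt(636.26) = 25.2242

|z| = 25.2242


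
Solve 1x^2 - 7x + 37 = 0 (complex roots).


disc = (-7)^2 - 4*1*37 = 49 - 148 = -99
sqrt(|disc|) = sqrt(99) = 9.9499
Real part = 7/(2*1) = 3.5000
Imag part = 9.9499/(2*1) = 4.9749

3.5000 ± 4.9749i


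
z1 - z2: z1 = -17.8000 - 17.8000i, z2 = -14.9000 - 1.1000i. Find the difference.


Real: -17.8 + 14.9 = -2.9
Imag: -17.8 + 1.1 = -16.7

-2.9000 - 16.7000i


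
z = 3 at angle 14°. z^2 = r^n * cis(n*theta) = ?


r^2 = 3^2 = 9
n*theta = 2*14° = 28° = 28° (mod 360)
a = 9*cos(28°) = 7.9465
b = 9*sin(28°) = 4.2252

9 cis(28°) = 7.9465 + 4.2252i


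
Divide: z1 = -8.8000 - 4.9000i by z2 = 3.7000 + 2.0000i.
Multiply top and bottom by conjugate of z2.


Conjugate of z2 = 3.7000 - 2.0000i
Numerator: (-8.8000 - 4.9000i)(3.7000 - 2.0000i) = -42.3600 - 0.5300i
Denominator: 3.7^2 + 2^2 = 17.69
Result = (-42.3600 - 0.5300i)/17.69

-2.3946 - 0.0300i


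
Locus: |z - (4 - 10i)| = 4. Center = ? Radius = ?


|z - z0| = r is a circle with center z0 and radius r.
Center = (4, -10), radius = 4

Circle with center (4, -10) and radius 4


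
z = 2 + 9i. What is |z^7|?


|z| = sqrt(4+81) = sqrt(85) = 9.2195
|z^7| = |z|^7 = (sqrt(85))^7 = 85^3 * sqrt(85) = 614125*sqrt(85)

|z^7| = 614125*sqrt(85) ≈ 5661952.7398


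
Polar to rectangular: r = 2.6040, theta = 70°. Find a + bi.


a = 2.6040*cos(70°) = 2.6040*0.342 = 0.8906
b = 2.6040*sin(70°) = 2.6040*0.9397 = 2.4470

0.8906 + 2.4470i


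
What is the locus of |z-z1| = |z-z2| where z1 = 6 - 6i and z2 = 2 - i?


Equal distances means the locus is the perpendicular bisector of z1 and z2.
Midpoint = ((6+2)/2, (-6+(-1))/2) = (4.0000, -3.5000)

Perpendicular bisector through (4.0000, -3.5000)


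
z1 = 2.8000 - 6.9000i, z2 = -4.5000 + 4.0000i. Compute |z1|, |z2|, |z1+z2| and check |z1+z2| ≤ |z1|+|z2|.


|z1| = sqrt(2.8^2 + (-6.9)^2) = sqrt(55.45) = 7.4465
|z2| = sqrt((-4.5)^2 + 4^2) = sqrt(36.25) = 6.0208
z1+z2 = -1.7000 - 2.9000i
|z1+z2| = sqrt(11.3) = 3.3615
|z1|+|z2| = 7.4465 + 6.0208 = 13.4673

|z1+z2| = 3.3615 ≤ |z1|+|z2| = 13.4673 (verified)


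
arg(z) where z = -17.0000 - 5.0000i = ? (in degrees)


Re = -17, Im = -5
arg = atan2(-5, -17) = -163.6105 degrees

arg(z) = -163.6105 degrees


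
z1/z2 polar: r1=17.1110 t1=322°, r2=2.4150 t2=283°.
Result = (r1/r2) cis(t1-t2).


r = 17.1110 / 2.4150 = 7.0853
theta = 322° - 283° = 39° = 39° (mod 360)

7.0853 cis(39°)


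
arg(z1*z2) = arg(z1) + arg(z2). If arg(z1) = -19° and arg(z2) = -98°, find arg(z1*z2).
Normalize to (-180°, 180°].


arg(z1*z2) = -19° - 98° = -117°
Normalized to (-180°, 180°]: -117°

-117°


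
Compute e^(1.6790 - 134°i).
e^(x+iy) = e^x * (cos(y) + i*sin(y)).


e^1.6790 = 5.3602
cos(-134°) = -0.69466
sin(-134°) = -0.71934
Real = 5.3602*(-0.69466) = -3.7235
Imag = 5.3602*(-0.71934) = -3.8558

-3.7235 - 3.8558i


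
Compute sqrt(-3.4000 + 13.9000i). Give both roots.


|z| = sqrt(11.56+193.21) = 14.3098
sqrt((|z|+a)/2) = sqrt((14.3098+(-3.4))/2) = sqrt(5.4549) = 2.3356
sqrt((|z|-a)/2) = sqrt((14.3098-(-3.4))/2) = sqrt(8.8549) = 2.9757

±(2.3356 + 2.9757i) i.e. 2.3356 + 2.9757i and -2.3356 - 2.9757i


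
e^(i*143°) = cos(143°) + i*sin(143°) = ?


cos(143°) = -0.7986
sin(143°) = 0.6018

e^(i*143°) = -0.7986 + 0.6018i


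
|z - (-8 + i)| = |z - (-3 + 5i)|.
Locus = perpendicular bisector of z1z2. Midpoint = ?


Equal distances means the locus is the perpendicular bisector of z1 and z2.
Midpoint = ((-8+(-3))/2, (1+5)/2) = (-5.5000, 3.0000)

Perpendicular bisector through (-5.5000, 3.0000)


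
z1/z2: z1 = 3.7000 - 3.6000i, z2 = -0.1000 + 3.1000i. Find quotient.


Conjugate of z2 = -0.1000 - 3.1000i
Numerator: (3.7000 - 3.6000i)(-0.1000 - 3.1000i) = -11.5300 - 11.1100i
Denominator: (-0.1)^2 + 3.1^2 = 9.62
Result = (-11.5300 - 11.1100i)/9.62

-1.1985 - 1.1549i


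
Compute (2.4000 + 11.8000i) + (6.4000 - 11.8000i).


Real: 2.4 + 6.4 = 8.8
Imag: 11.8 - 11.8 = 0

8.8000


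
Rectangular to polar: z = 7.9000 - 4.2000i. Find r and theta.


r = sqrt(62.41+17.64) = sqrt(80.05) = 8.9471
theta = atan2(-4.2, 7.9) = -27.9971 degrees

r = 8.9471, theta = -27.9971 degrees


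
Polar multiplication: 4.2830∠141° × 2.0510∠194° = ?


r = 4.2830 * 2.0510 = 8.7844
theta = 141° + 194° = 335° = 335° (mod 360)

8.7844 cis(335°)


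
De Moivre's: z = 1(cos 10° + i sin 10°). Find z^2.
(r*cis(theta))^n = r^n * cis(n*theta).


r^2 = 1^2 = 1
n*theta = 2*10° = 20° = 20° (mod 360)
a = 1*cos(20°) = 0.9397
b = 1*sin(20°) = 0.3420

1 cis(20°) = 0.9397 + 0.3420i


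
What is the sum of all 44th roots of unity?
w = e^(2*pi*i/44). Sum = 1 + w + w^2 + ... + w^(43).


The sum of all 44th roots of unity is 0.
Geometric series: (1 - w^44)/(1 - w) = (1-1)/(1-w) = 0 since w^44 = 1, w ≠ 1.
Alternatively: coefficient of z^43 in z^44 - 1 is 0.

0


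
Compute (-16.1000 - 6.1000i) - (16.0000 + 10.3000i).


Real: -16.1 - 16 = -32.1
Imag: -6.1 - 10.3 = -16.4

-32.1000 - 16.4000i


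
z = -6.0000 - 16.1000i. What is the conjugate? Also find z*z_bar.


z_bar = -6.0000 + 16.1000i
z*z_bar = (-6)^2 + (-16.1)^2 = 36 + 259.21 = 295.21

z_bar = -6.0000 + 16.1000i, z*z_bar = 295.21


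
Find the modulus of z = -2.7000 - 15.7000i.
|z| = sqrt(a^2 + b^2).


|z| = sqrt((-2.7)^2 + (-15.7)^2) = sqrt(7.29 + 246.49) = sqrt(253.78) = 15.9305

|z| = 15.9305


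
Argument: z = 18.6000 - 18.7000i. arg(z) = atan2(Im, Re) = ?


Re = 18.6, Im = -18.7
arg = atan2(-18.7, 18.6) = -45.1536 degrees

arg(z) = -45.1536 degrees


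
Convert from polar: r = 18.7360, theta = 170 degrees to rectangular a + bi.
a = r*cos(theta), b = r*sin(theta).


a = 18.7360*cos(170°) = 18.7360*(-0.98481) = -18.4514
b = 18.7360*sin(170°) = 18.7360*0.17365 = 3.2535

-18.4514 + 3.2535i


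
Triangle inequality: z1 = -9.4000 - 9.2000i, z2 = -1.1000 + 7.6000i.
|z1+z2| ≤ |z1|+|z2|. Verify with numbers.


|z1| = sqrt((-9.4)^2 + (-9.2)^2) = sqrt(173) = 13.1529
|z2| = sqrt((-1.1)^2 + 7.6^2) = sqrt(58.97) = 7.6792
z1+z2 = -10.5000 - 1.6000i
|z1+z2| = sqrt(112.81) = 10.6212
|z1|+|z2| = 13.1529 + 7.6792 = 20.8321

|z1+z2| = 10.6212 ≤ |z1|+|z2| = 20.8321 (verified)


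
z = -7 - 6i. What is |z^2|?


|z| = sqrt(49+36) = sqrt(85) = 9.2195
|z^2| = |z|^2 = (sqrt(85))^2 = 85

|z^2| = 85


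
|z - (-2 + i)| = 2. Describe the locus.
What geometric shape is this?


|z - z0| = r is a circle with center z0 and radius r.
Center = (-2, 1), radius = 2

Circle with center (-2, 1) and radius 2


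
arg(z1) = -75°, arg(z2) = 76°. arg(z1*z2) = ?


arg(z1*z2) = -75° + 76° = 1°
Normalized to (-180°, 180°]: 1°

1°


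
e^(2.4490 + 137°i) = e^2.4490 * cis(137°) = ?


e^2.4490 = 11.57676
cos(137°) = -0.73135
sin(137°) = 0.681998
Real = 11.57676*(-0.73135) = -8.4667
Imag = 11.57676*0.681998 = 7.8953

-8.4667 + 7.8953i


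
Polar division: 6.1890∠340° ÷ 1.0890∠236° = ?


r = 6.1890 / 1.0890 = 5.6832
theta = 340° - 236° = 104° = 104° (mod 360)

5.6832 cis(104°)


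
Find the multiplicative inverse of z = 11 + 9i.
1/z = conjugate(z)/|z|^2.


|z|^2 = 121+81 = 202
1/z = (11 - 9i)/202

1/z = 0.0545 - 0.0446i


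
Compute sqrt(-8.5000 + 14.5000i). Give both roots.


|z| = sqrt(72.25+210.25) = 16.8077
sqrt((|z|+a)/2) = sqrt((16.8077+(-8.5))/2) = sqrt(4.1539) = 2.0381
sqrt((|z|-a)/2) = sqrt((16.8077-(-8.5))/2) = sqrt(12.6539) = 3.5572

±(2.0381 + 3.5572i) i.e. 2.0381 + 3.5572i and -2.0381 - 3.5572i


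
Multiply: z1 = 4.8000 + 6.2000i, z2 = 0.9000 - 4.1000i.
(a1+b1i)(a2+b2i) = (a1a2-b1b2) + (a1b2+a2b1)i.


Real = 4.8*0.9 - 6.2*(-4.1) = 4.32 - (-25.42) = 29.74
Imag = 4.8*(-4.1) + 0.9*6.2 = -19.68 + 5.58 = -14.1

29.7400 - 14.1000i


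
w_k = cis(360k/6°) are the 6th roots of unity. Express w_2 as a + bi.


Angle = 360*2/6 = 120°
a = cos(120°) = -0.5000
b = sin(120°) = 0.8660

-0.5000 + 0.8660i


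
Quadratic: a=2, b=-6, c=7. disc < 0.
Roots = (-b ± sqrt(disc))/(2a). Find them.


disc = (-6)^2 - 4*2*7 = 36 - 56 = -20
sqrt(|disc|) = sqrt(20) = 4.4721
Real part = 6/(2*2) = 1.5000
Imag part = 4.4721/(2*2) = 1.1180

1.5000 ± 1.1180i


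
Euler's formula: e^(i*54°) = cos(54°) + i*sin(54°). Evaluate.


cos(54°) = 0.5878
sin(54°) = 0.8090

e^(i*54°) = 0.5878 + 0.8090i


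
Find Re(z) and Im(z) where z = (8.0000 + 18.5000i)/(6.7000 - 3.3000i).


Multiply by conjugate: (8.0000 + 18.5000i)(6.7000 + 3.3000i) / (6.7^2 + (-3.3)^2)
Numerator real = 8*6.7 + 18.5*(-3.3) = -7.45
Numerator imag = 18.5*6.7 - 8*(-3.3) = 150.35
Denominator = 55.78
Re(z) = -7.45/55.78 = -0.1336
Im(z) = 150.35/55.78 = 2.6954

Re(z) = -0.1336, Im(z) = 2.6954


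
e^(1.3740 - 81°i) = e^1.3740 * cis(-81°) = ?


e^1.3740 = 3.9511
cos(-81°) = 0.15643
sin(-81°) = -0.9877
Real = 3.9511*0.15643 = 0.6181
Imag = 3.9511*(-0.9877) = -3.9025

0.6181 - 3.9025i


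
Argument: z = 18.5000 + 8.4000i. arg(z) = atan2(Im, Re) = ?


Re = 18.5, Im = 8.4
arg = atan2(8.4, 18.5) = 24.4206 degrees

arg(z) = 24.4206 degrees


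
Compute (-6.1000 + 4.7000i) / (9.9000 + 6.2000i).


Conjugate of z2 = 9.9000 - 6.2000i
Numerator: (-6.1000 + 4.7000i)(9.9000 - 6.2000i) = -31.2500 + 84.3500i
Denominator: 9.9^2 + 6.2^2 = 136.45
Result = (-31.2500 + 84.3500i)/136.45

-0.2290 + 0.6182i


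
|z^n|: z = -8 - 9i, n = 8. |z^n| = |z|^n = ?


|z| = sqrt(64+81) = sqrt(145) = 12.0416
|z^8| = |z|^8 = (sqrt(145))^8 = 145^4 = 442050625

|z^8| = 442050625


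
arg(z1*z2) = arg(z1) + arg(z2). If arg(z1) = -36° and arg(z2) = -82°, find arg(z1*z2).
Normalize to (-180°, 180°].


arg(z1*z2) = -36° - 82° = -118°
Normalized to (-180°, 180°]: -118°

-118°


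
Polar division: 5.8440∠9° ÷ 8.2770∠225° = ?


r = 5.8440 / 8.2770 = 0.7061
theta = 9° - 225° = -216° = 144° (mod 360)

0.7061 cis(144°)


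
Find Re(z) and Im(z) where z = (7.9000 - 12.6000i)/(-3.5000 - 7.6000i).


Multiply by conjugate: (7.9000 - 12.6000i)(-3.5000 + 7.6000i) / ((-3.5)^2 + (-7.6)^2)
Numerator real = 7.9*(-3.5) - (12.6)*(-7.6) = 68.11
Numerator imag = -12.6*(-3.5) - 7.9*(-7.6) = 104.14
Denominator = 70.01
Re(z) = 68.11/70.01 = 0.9729
Im(z) = 104.14/70.01 = 1.4875

Re(z) = 0.9729, Im(z) = 1.4875


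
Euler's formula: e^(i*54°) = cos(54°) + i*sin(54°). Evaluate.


cos(54°) = 0.5878
sin(54°) = 0.8090

e^(i*54°) = 0.5878 + 0.8090i


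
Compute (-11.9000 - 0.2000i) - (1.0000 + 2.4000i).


Real: -11.9 - 1 = -12.9
Imag: -0.2 - 2.4 = -2.6

-12.9000 - 2.6000i


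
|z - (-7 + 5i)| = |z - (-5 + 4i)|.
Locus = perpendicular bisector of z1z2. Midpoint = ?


Equal distances means the locus is the perpendicular bisector of z1 and z2.
Midpoint = ((-7+(-5))/2, (5+4)/2) = (-6.0000, 4.5000)

Perpendicular bisector through (-6.0000, 4.5000)


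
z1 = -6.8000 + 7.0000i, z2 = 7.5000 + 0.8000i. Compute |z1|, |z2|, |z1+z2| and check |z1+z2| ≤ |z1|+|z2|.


|z1| = sqrt((-6.8)^2 + 7^2) = sqrt(95.24) = 9.7591
|z2| = sqrt(7.5^2 + 0.8^2) = sqrt(56.89) = 7.5425
z1+z2 = 0.7000 + 7.8000i
|z1+z2| = sqrt(61.33) = 7.8313
|z1|+|z2| = 9.7591 + 7.5425 = 17.3016

|z1+z2| = 7.8313 ≤ |z1|+|z2| = 17.3016 (verified)


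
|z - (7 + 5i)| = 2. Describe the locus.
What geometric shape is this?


|z - z0| = r is a circle with center z0 and radius r.
Center = (7, 5), radius = 2

Circle with center (7, 5) and radius 2


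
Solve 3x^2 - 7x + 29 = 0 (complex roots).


disc = (-7)^2 - 4*3*29 = 49 - 348 = -299
sqrt(|disc|) = sqrt(299) = 17.2916
Real part = 7/(2*3) = 1.1667
Imag part = 17.2916/(2*3) = 2.8819

1.1667 ± 2.8819i


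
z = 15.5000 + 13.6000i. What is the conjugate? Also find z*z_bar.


z_bar = 15.5000 - 13.6000i
z*z_bar = 15.5^2 + 13.6^2 = 240.25 + 184.96 = 425.21

z_bar = 15.5000 - 13.6000i, z*z_bar = 425.21


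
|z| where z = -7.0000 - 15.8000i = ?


|z| = sqrt((-7)^2 + (-15.8)^2) = sqrt(49 + 249.64) = sqrt(298.64) = 17.2812

|z| = 17.2812


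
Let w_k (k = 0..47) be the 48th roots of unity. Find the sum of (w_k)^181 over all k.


The roots are w_k = w^k with w = e^(2*pi*i/48), and (w^k)^181 = (w^181)^k.
So S = 1 + u + u^2 + ... + u^(47) with u = w^181.
181 = 3*48 + 37, so 181 is not a multiple of 48: u = (w^48)^3 * w^37 = w^37 ≠ 1 (w is a primitive 48th root), while u^48 = (w^48)^181 = 1.
Geometric series: S = (1 - u^48)/(1 - u) = (1 - 1)/(1 - u) = 0

S = 0


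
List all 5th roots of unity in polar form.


The 5th roots of unity are cis(360k/5°) for k=0..4
Angle step = 360/5 = 72°
Primitive root: cis(72°)
Primitive root = 0.3090 + 0.9511i

5 roots at angles: 0°, 72°, 144°, 216°, 288°


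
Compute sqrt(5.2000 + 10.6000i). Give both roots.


|z| = sqrt(27.04+112.36) = 11.8068
sqrt((|z|+a)/2) = sqrt((11.8068+5.2)/2) = sqrt(8.5034) = 2.9161
sqrt((|z|-a)/2) = sqrt((11.8068-5.2)/2) = sqrt(3.3034) = 1.8175

±(2.9161 + 1.8175i) i.e. 2.9161 + 1.8175i and -2.9161 - 1.8175i


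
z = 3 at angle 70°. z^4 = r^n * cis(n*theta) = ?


r^4 = 3^4 = 81
n*theta = 4*70° = 280° = 280° (mod 360)
a = 81*cos(280°) = 14.0655
b = 81*sin(280°) = -79.7694

81 cis(280°) = 14.0655 - 79.7694i


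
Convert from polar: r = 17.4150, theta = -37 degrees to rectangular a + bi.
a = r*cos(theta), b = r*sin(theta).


a = 17.4150*cos(-37°) = 17.4150*0.798636 = 13.9082
b = 17.4150*sin(-37°) = 17.4150*(-0.601815) = -10.4806

13.9082 - 10.4806i


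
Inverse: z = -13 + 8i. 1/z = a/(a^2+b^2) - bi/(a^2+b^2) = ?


|z|^2 = 169+64 = 233
1/z = (-13 - 8i)/233

1/z = -0.0558 - 0.0343i


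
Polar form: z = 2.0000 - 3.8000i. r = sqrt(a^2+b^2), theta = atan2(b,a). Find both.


r = sqrt(4+14.44) = sqrt(18.44) = 4.2942
theta = atan2(-3.8, 2) = -62.2415 degrees

r = 4.2942, theta = -62.2415 degrees


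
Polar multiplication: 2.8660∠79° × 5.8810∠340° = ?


r = 2.8660 * 5.8810 = 16.8549
theta = 79° + 340° = 419° = 59° (mod 360)

16.8549 cis(59°)


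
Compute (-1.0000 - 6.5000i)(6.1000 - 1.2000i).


Real = -1*6.1 - (-6.5)*(-1.2) = -6.1 - 7.8 = -13.9
Imag = -1*(-1.2) + 6.1*(-6.5) = 1.2 - (39.65) = -38.45

-13.9000 - 38.4500i


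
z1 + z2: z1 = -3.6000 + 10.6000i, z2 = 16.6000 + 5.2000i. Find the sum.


Real: -3.6 + 16.6 = 13
Imag: 10.6 + 5.2 = 15.8

13.0000 + 15.8000i


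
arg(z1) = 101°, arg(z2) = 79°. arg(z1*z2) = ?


arg(z1*z2) = 101° + 79° = 180°
Normalized to (-180°, 180°]: 180°

180°


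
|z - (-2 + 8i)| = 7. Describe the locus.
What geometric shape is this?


|z - z0| = r is a circle with center z0 and radius r.
Center = (-2, 8), radius = 7

Circle with center (-2, 8) and radius 7


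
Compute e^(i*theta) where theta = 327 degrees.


cos(327°) = 0.8387
sin(327°) = -0.5446

e^(i*327°) = 0.8387 - 0.5446i


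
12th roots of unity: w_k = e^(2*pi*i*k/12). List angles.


The 12th roots of unity are cis(360k/12°) for k=0..11
Angle step = 360/12 = 30°
Primitive root: cis(30°)
Primitive root = 0.8660 + 0.5000i

12 roots at angles: 0°, 30°, 60°, 90°, 120°, 150°, 180°, 210°, 240°, 270°, 300°, 330°


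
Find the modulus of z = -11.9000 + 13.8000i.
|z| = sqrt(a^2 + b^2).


|z| = sqrt((-11.9)^2 + 13.8^2) = sqrt(141.61 + 190.44) = sqrt(332.05) = 18.2222

|z| = 18.2222


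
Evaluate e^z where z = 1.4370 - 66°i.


e^1.4370 = 4.20805
cos(-66°) = 0.40674
sin(-66°) = -0.913545
Real = 4.20805*0.40674 = 1.7116
Imag = 4.20805*(-0.913545) = -3.8442

1.7116 - 3.8442i


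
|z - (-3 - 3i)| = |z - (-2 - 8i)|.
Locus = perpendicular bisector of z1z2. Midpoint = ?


Equal distances means the locus is the perpendicular bisector of z1 and z2.
Midpoint = ((-3+(-2))/2, (-3+(-8))/2) = (-2.5000, -5.5000)

Perpendicular bisector through (-2.5000, -5.5000)


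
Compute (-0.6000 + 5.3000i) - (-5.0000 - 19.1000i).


Real: -0.6 + 5 = 4.4
Imag: 5.3 + 19.1 = 24.4

4.4000 + 24.4000i


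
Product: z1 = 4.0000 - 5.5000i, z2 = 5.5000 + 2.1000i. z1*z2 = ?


Real = 4*5.5 - (-5.5)*2.1 = 22 - (-11.55) = 33.55
Imag = 4*2.1 + 5.5*(-5.5) = 8.4 - (30.25) = -21.85

33.5500 - 21.8500i


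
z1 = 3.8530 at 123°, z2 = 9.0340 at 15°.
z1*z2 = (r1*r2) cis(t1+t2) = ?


r = 3.8530 * 9.0340 = 34.8080
theta = 123° + 15° = 138° = 138° (mod 360)

34.8080 cis(138°)


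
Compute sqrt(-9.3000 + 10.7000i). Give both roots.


|z| = sqrt(86.49+114.49) = 14.1767
sqrt((|z|+a)/2) = sqrt((14.1767+(-9.3))/2) = sqrt(2.4384) = 1.5615
sqrt((|z|-a)/2) = sqrt((14.1767-(-9.3))/2) = sqrt(11.7384) = 3.4261

±(1.5615 + 3.4261i) i.e. 1.5615 + 3.4261i and -1.5615 - 3.4261i


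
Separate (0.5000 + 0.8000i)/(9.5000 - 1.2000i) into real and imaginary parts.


Multiply by conjugate: (0.5000 + 0.8000i)(9.5000 + 1.2000i) / (9.5^2 + (-1.2)^2)
Numerator real = 0.5*9.5 + 0.8*(-1.2) = 3.79
Numerator imag = 0.8*9.5 - 0.5*(-1.2) = 8.2
Denominator = 91.69
Re(z) = 3.79/91.69 = 0.0413
Im(z) = 8.2/91.69 = 0.0894

Re(z) = 0.0413, Im(z) = 0.0894


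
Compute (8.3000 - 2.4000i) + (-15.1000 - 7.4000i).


Real: 8.3 - 15.1 = -6.8
Imag: -2.4 - 7.4 = -9.8

-6.8000 - 9.8000i


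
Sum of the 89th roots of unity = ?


The sum of all 89th roots of unity is 0.
Geometric series: (1 - w^89)/(1 - w) = (1-1)/(1-w) = 0 since w^89 = 1, w ≠ 1.
Alternatively: coefficient of z^88 in z^89 - 1 is 0.

0


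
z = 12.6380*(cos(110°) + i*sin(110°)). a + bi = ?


a = 12.6380*cos(110°) = 12.6380*(-0.3420201) = -4.3225
b = 12.6380*sin(110°) = 12.6380*0.93969 = 11.8758

-4.3225 + 11.8758i


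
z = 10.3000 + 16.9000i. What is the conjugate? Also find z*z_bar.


z_bar = 10.3000 - 16.9000i
z*z_bar = 10.3^2 + 16.9^2 = 106.09 + 285.61 = 391.7

z_bar = 10.3000 - 16.9000i, z*z_bar = 391.7


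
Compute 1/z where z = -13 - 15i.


|z|^2 = 169+225 = 394
1/z = (-13 + 15i)/394

1/z = -0.0330 + 0.0381i


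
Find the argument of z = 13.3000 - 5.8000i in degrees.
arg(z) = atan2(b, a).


Re = 13.3, Im = -5.8
arg = atan2(-5.8, 13.3) = -23.5615 degrees

arg(z) = -23.5615 degrees


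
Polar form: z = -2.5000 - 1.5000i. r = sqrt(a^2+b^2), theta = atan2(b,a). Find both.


r = sqrt(6.25+2.25) = sqrt(8.5) = 2.9155
theta = atan2(-1.5, -2.5) = -149.0362 degrees

r = 2.9155, theta = -149.0362 degrees


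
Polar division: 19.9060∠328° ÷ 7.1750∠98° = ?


r = 19.9060 / 7.1750 = 2.7744
theta = 328° - 98° = 230° = 230° (mod 360)

2.7744 cis(230°)


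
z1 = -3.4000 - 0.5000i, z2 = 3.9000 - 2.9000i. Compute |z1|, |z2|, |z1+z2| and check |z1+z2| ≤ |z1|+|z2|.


|z1| = sqrt((-3.4)^2 + (-0.5)^2) = sqrt(11.81) = 3.4366
|z2| = sqrt(3.9^2 + (-2.9)^2) = sqrt(23.62) = 4.8600
z1+z2 = 0.5000 - 3.4000i
|z1+z2| = sqrt(11.81) = 3.4366
|z1|+|z2| = 3.4366 + 4.8600 = 8.2966

|z1+z2| = 3.4366 ≤ |z1|+|z2| = 8.2966 (verified)


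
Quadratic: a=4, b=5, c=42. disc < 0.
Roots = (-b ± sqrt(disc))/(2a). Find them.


disc = 5^2 - 4*4*42 = 25 - 672 = -647
sqrt(|disc|) = sqrt(647) = 25.4362
Real part = -5/(2*4) = -0.6250
Imag part = 25.4362/(2*4) = 3.1795

-0.6250 ± 3.1795i


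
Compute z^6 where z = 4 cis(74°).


r^6 = 4^6 = 4096
n*theta = 6*74° = 444° = 84° (mod 360)
a = 4096*cos(84°) = 428.1486
b = 4096*sin(84°) = 4073.5617

4096 cis(84°) = 428.1486 + 4073.5617i


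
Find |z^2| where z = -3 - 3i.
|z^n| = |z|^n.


|z| = sqrt(9+9) = sqrt(18) = 4.2426
|z^2| = |z|^2 = (sqrt(18))^2 = 18

|z^2| = 18


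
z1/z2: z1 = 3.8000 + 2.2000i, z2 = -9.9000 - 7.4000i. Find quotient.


Conjugate of z2 = -9.9000 + 7.4000i
Numerator: (3.8000 + 2.2000i)(-9.9000 + 7.4000i) = -53.9000 + 6.3400i
Denominator: (-9.9)^2 + (-7.4)^2 = 152.77
Result = (-53.9000 + 6.3400i)/152.77

-0.3528 + 0.0415i


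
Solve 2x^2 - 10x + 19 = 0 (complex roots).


disc = (-10)^2 - 4*2*19 = 100 - 152 = -52
sqrt(|disc|) = sqrt(52) = 7.2111
Real part = 10/(2*2) = 2.5000
Imag part = 7.2111/(2*2) = 1.8028

2.5000 ± 1.8028i


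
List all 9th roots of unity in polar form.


The 9th roots of unity are cis(360k/9°) for k=0..8
Angle step = 360/9 = 40°
Primitive root: cis(40°)
Primitive root = 0.7660 + 0.6428i

9 roots at angles: 0°, 40°, 80°, 120°, 160°, 200°, 240°, 280°, 320°


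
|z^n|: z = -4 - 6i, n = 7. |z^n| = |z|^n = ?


|z| = sqrt(16+36) = sqrt(52) = 7.2111
|z^7| = |z|^7 = (sqrt(52))^7 = 52^3 * sqrt(52) = 140608*sqrt(52)

|z^7| = 140608*sqrt(52) ≈ 1013938.7075


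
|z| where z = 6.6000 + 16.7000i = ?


|z| = sqrt(6.6^2 + 16.7^2) = sqrt(43.56 + 278.89) = sqrt(322.45) = 17.9569

|z| = 17.9569


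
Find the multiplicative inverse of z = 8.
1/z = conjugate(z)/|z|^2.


|z|^2 = 64+0 = 64
1/z = (8 - 0i)/64

1/z = 0.1250 + 0i


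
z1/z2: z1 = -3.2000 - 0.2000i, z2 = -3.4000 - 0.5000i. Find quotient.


Conjugate of z2 = -3.4000 + 0.5000i
Numerator: (-3.2000 - 0.2000i)(-3.4000 + 0.5000i) = 10.9800 - 0.9200i
Denominator: (-3.4)^2 + (-0.5)^2 = 11.81
Result = (10.9800 - 0.9200i)/11.81

0.9297 - 0.0779i


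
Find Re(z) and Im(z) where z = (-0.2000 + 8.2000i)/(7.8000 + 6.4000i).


Multiply by conjugate: (-0.2000 + 8.2000i)(7.8000 - 6.4000i) / (7.8^2 + 6.4^2)
Numerator real = -0.2*7.8 + 8.2*6.4 = 50.92
Numerator imag = 8.2*7.8 - (-0.2)*6.4 = 65.24
Denominator = 101.8
Re(z) = 50.92/101.8 = 0.5002
Im(z) = 65.24/101.8 = 0.6409

Re(z) = 0.5002, Im(z) = 0.6409


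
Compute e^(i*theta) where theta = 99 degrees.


cos(99°) = -0.1564
sin(99°) = 0.9877

e^(i*99°) = -0.1564 + 0.9877i


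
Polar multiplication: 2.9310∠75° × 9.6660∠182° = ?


r = 2.9310 * 9.6660 = 28.3310
theta = 75° + 182° = 257° = 257° (mod 360)

28.3310 cis(257°)


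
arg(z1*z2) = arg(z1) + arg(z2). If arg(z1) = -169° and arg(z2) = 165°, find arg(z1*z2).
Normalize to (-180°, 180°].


arg(z1*z2) = -169° + 165° = -4°
Normalized to (-180°, 180°]: -4°

-4°


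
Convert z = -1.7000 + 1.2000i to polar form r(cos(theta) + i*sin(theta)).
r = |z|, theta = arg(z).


r = sqrt(2.89+1.44) = sqrt(4.33) = 2.0809
theta = atan2(1.2, -1.7) = 144.7824 degrees

r = 2.0809, theta = 144.7824 degrees


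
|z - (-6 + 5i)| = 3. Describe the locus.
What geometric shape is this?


|z - z0| = r is a circle with center z0 and radius r.
Center = (-6, 5), radius = 3

Circle with center (-6, 5) and radius 3


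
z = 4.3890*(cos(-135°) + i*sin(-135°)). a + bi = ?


a = 4.3890*cos(-135°) = 4.3890*(-0.7071) = -3.1035
b = 4.3890*sin(-135°) = 4.3890*(-0.7071) = -3.1035

-3.1035 - 3.1035i


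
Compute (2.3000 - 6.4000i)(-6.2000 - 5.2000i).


Real = 2.3*(-6.2) - (-6.4)*(-5.2) = -14.26 - 33.28 = -47.54
Imag = 2.3*(-5.2) - (6.2)*(-6.4) = -11.96 + 39.68 = 27.72

-47.5400 + 27.7200i


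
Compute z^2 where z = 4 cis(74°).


r^2 = 4^2 = 16
n*theta = 2*74° = 148° = 148° (mod 360)
a = 16*cos(148°) = -13.5688
b = 16*sin(148°) = 8.4787

16 cis(148°) = -13.5688 + 8.4787i


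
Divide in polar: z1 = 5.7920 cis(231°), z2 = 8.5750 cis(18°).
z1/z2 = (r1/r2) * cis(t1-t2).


r = 5.7920 / 8.5750 = 0.6755
theta = 231° - 18° = 213° = 213° (mod 360)

0.6755 cis(213°)


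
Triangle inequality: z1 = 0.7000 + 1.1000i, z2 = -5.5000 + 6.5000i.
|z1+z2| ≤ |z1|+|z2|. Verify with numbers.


|z1| = sqrt(0.7^2 + 1.1^2) = sqrt(1.7) = 1.3038
|z2| = sqrt((-5.5)^2 + 6.5^2) = sqrt(72.5) = 8.5147
z1+z2 = -4.8000 + 7.6000i
|z1+z2| = sqrt(80.8) = 8.9889
|z1|+|z2| = 1.3038 + 8.5147 = 9.8185

|z1+z2| = 8.9889 ≤ |z1|+|z2| = 9.8185 (verified)


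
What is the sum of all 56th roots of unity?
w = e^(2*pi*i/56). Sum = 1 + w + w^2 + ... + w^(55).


The sum of all 56th roots of unity is 0.
Geometric series: (1 - w^56)/(1 - w) = (1-1)/(1-w) = 0 since w^56 = 1, w ≠ 1.
Alternatively: coefficient of z^55 in z^56 - 1 is 0.

0


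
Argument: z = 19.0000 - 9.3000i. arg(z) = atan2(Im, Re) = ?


Re = 19, Im = -9.3
arg = atan2(-9.3, 19) = -26.0805 degrees

arg(z) = -26.0805 degrees


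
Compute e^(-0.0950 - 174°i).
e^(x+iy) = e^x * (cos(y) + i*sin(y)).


e^-0.0950 = 0.9094
cos(-174°) = -0.9945
sin(-174°) = -0.10453
Real = 0.9094*(-0.9945) = -0.9044
Imag = 0.9094*(-0.10453) = -0.0951

-0.9044 - 0.0951i


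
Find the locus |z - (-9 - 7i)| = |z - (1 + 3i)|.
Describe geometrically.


Equal distances means the locus is the perpendicular bisector of z1 and z2.
Midpoint = ((-9+1)/2, (-7+3)/2) = (-4.0000, -2.0000)

Perpendicular bisector through (-4.0000, -2.0000)


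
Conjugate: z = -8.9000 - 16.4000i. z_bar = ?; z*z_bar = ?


z_bar = -8.9000 + 16.4000i
z*z_bar = (-8.9)^2 + (-16.4)^2 = 79.21 + 268.96 = 348.17

z_bar = -8.9000 + 16.4000i, z*z_bar = 348.17


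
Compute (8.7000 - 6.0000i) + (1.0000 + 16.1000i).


Real: 8.7 + 1 = 9.7
Imag: -6 + 16.1 = 10.1

9.7000 + 10.1000i


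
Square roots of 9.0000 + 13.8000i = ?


|z| = sqrt(81+190.44) = 16.4754
sqrt((|z|+a)/2) = sqrt((16.4754+9)/2) = sqrt(12.7377) = 3.5690
sqrt((|z|-a)/2) = sqrt((16.4754-9)/2) = sqrt(3.7377) = 1.9333

±(3.5690 + 1.9333i) i.e. 3.5690 + 1.9333i and -3.5690 - 1.9333i


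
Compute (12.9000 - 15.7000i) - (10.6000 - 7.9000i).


Real: 12.9 - 10.6 = 2.3
Imag: -15.7 + 7.9 = -7.8

2.3000 - 7.8000i


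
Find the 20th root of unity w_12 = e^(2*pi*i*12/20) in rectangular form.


Angle = 360*12/20 = 216°
a = cos(216°) = -0.8090
b = sin(216°) = -0.5878

-0.8090 - 0.5878i


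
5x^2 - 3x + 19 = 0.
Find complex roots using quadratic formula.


disc = (-3)^2 - 4*5*19 = 9 - 380 = -371
sqrt(|disc|) = sqrt(371) = 19.2614
Real part = 3/(2*5) = 0.3000
Imag part = 19.2614/(2*5) = 1.9261

0.3000 ± 1.9261i


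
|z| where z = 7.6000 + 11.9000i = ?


|z| = sqrt(7.6^2 + 11.9^2) = sqrt(57.76 + 141.61) = sqrt(199.37) = 14.1198

|z| = 14.1198


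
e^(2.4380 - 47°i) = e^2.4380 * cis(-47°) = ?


e^2.4380 = 11.4501
cos(-47°) = 0.682
sin(-47°) = -0.731354
Real = 11.4501*0.682 = 7.8090
Imag = 11.4501*(-0.731354) = -8.3741

7.8090 - 8.3741i


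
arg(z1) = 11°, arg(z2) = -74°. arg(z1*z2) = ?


arg(z1*z2) = 11° - 74° = -63°
Normalized to (-180°, 180°]: -63°

-63°


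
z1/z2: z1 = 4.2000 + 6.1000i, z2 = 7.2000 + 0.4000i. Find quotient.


Conjugate of z2 = 7.2000 - 0.4000i
Numerator: (4.2000 + 6.1000i)(7.2000 - 0.4000i) = 32.6800 + 42.2400i
Denominator: 7.2^2 + 0.4^2 = 52
Result = (32.6800 + 42.2400i)/52

0.6285 + 0.8123i


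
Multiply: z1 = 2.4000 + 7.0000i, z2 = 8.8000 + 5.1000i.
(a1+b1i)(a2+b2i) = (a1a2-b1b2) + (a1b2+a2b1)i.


Real = 2.4*8.8 - 7*5.1 = 21.12 - 35.7 = -14.58
Imag = 2.4*5.1 + 8.8*7 = 12.24 + 61.6 = 73.84

-14.5800 + 73.8400i


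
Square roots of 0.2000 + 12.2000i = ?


|z| = sqrt(0.04+148.84) = 12.2016
sqrt((|z|+a)/2) = sqrt((12.2016+0.2)/2) = sqrt(6.2008) = 2.4901
sqrt((|z|-a)/2) = sqrt((12.2016-0.2)/2) = sqrt(6.0008) = 2.4497

±(2.4901 + 2.4497i) i.e. 2.4901 + 2.4497i and -2.4901 - 2.4497i


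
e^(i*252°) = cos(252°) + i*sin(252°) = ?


cos(252°) = -0.3090
sin(252°) = -0.9511

e^(i*252°) = -0.3090 - 0.9511i


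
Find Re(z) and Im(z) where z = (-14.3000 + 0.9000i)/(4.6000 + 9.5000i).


Multiply by conjugate: (-14.3000 + 0.9000i)(4.6000 - 9.5000i) / (4.6^2 + 9.5^2)
Numerator real = -14.3*4.6 + 0.9*9.5 = -57.23
Numerator imag = 0.9*4.6 - (-14.3)*9.5 = 139.99
Denominator = 111.41
Re(z) = -57.23/111.41 = -0.5137
Im(z) = 139.99/111.41 = 1.2565

Re(z) = -0.5137, Im(z) = 1.2565


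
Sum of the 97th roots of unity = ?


The sum of all 97th roots of unity is 0.
Geometric series: (1 - w^97)/(1 - w) = (1-1)/(1-w) = 0 since w^97 = 1, w ≠ 1.
Alternatively: coefficient of z^96 in z^97 - 1 is 0.

0


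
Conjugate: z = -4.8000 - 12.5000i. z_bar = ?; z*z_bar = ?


z_bar = -4.8000 + 12.5000i
z*z_bar = (-4.8)^2 + (-12.5)^2 = 23.04 + 156.25 = 179.29

z_bar = -4.8000 + 12.5000i, z*z_bar = 179.29


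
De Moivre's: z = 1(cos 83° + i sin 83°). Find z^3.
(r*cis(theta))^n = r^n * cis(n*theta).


r^3 = 1^3 = 1
n*theta = 3*83° = 249° = 249° (mod 360)
a = 1*cos(249°) = -0.3584
b = 1*sin(249°) = -0.9336

1 cis(249°) = -0.3584 - 0.9336i


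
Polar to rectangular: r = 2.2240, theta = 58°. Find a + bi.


a = 2.2240*cos(58°) = 2.2240*0.5299 = 1.1785
b = 2.2240*sin(58°) = 2.2240*0.84805 = 1.8861

1.1785 + 1.8861i


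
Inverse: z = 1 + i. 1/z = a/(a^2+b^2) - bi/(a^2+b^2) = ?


|z|^2 = 1+1 = 2
1/z = (1 - 1i)/2

1/z = 0.5000 - 0.5000i


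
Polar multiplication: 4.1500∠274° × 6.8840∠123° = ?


r = 4.1500 * 6.8840 = 28.5686
theta = 274° + 123° = 397° = 37° (mod 360)

28.5686 cis(37°)


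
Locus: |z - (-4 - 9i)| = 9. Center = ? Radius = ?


|z - z0| = r is a circle with center z0 and radius r.
Center = (-4, -9), radius = 9

Circle with center (-4, -9) and radius 9


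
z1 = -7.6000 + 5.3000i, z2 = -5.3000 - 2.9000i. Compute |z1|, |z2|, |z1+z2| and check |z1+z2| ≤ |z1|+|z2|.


|z1| = sqrt((-7.6)^2 + 5.3^2) = sqrt(85.85) = 9.2655
|z2| = sqrt((-5.3)^2 + (-2.9)^2) = sqrt(36.5) = 6.0415
z1+z2 = -12.9000 + 2.4000i
|z1+z2| = sqrt(172.17) = 13.1214
|z1|+|z2| = 9.2655 + 6.0415 = 15.3070

|z1+z2| = 13.1214 ≤ |z1|+|z2| = 15.3070 (verified)


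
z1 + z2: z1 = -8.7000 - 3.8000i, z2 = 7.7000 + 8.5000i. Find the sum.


Real: -8.7 + 7.7 = -1
Imag: -3.8 + 8.5 = 4.7

-1.0000 + 4.7000i


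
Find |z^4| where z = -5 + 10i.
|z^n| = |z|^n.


|z| = sqrt(25+100) = sqrt(125) = 11.1803
|z^4| = |z|^4 = (sqrt(125))^4 = 125^2 = 15625

|z^4| = 15625


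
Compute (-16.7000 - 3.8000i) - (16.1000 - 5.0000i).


Real: -16.7 - 16.1 = -32.8
Imag: -3.8 + 5 = 1.2

-32.8000 + 1.2000i


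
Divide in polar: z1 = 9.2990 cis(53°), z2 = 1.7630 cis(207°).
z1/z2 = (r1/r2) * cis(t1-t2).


r = 9.2990 / 1.7630 = 5.2745
theta = 53° - 207° = -154° = 206° (mod 360)

5.2745 cis(206°)


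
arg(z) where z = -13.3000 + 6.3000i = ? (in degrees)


Re = -13.3, Im = 6.3
arg = atan2(6.3, -13.3) = 154.6538 degrees

arg(z) = 154.6538 degrees


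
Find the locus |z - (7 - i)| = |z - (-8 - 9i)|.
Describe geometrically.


Equal distances means the locus is the perpendicular bisector of z1 and z2.
Midpoint = ((7+(-8))/2, (-1+(-9))/2) = (-0.5000, -5.0000)

Perpendicular bisector through (-0.5000, -5.0000)


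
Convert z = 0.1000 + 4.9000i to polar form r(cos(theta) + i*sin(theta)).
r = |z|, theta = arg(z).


r = sqrt(0.01+24.01) = sqrt(24.02) = 4.9010
theta = atan2(4.9, 0.1) = 88.8309 degrees

r = 4.9010, theta = 88.8309 degrees


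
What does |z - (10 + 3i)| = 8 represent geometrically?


|z - z0| = r is a circle with center z0 and radius r.
Center = (10, 3), radius = 8

Circle with center (10, 3) and radius 8


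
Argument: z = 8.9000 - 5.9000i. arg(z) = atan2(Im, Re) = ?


Re = 8.9, Im = -5.9
arg = atan2(-5.9, 8.9) = -33.5412 degrees

arg(z) = -33.5412 degrees


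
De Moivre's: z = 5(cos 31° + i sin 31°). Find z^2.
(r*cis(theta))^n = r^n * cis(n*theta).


r^2 = 5^2 = 25
n*theta = 2*31° = 62° = 62° (mod 360)
a = 25*cos(62°) = 11.7368
b = 25*sin(62°) = 22.0737

25 cis(62°) = 11.7368 + 22.0737i


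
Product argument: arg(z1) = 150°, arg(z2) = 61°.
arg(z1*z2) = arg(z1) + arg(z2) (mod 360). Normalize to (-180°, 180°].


arg(z1*z2) = 150° + 61° = 211°
Normalized to (-180°, 180°]: -149°

-149°


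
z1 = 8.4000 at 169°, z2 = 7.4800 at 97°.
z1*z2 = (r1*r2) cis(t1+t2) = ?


r = 8.4000 * 7.4800 = 62.8320
theta = 169° + 97° = 266° = 266° (mod 360)

62.8320 cis(266°)


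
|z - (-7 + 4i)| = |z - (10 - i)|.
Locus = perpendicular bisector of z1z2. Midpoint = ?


Equal distances means the locus is the perpendicular bisector of z1 and z2.
Midpoint = ((-7+10)/2, (4+(-1))/2) = (1.5000, 1.5000)

Perpendicular bisector through (1.5000, 1.5000)


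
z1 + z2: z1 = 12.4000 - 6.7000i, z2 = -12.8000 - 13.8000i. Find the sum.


Real: 12.4 - 12.8 = -0.4
Imag: -6.7 - 13.8 = -20.5

-0.4000 - 20.5000i


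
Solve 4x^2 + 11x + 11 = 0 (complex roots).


disc = 11^2 - 4*4*11 = 121 - 176 = -55
sqrt(|disc|) = sqrt(55) = 7.4162
Real part = -11/(2*4) = -1.3750
Imag part = 7.4162/(2*4) = 0.9270

-1.3750 ± 0.9270i


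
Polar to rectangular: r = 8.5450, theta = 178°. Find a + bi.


a = 8.5450*cos(178°) = 8.5450*(-0.99939) = -8.5398
b = 8.5450*sin(178°) = 8.5450*0.0349 = 0.2982

-8.5398 + 0.2982i


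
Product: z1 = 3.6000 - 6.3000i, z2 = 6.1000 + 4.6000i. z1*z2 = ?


Real = 3.6*6.1 - (-6.3)*4.6 = 21.96 - (-28.98) = 50.94
Imag = 3.6*4.6 + 6.1*(-6.3) = 16.56 - (38.43) = -21.87

50.9400 - 21.8700i


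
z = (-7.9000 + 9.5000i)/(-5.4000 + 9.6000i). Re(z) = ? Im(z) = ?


Multiply by conjugate: (-7.9000 + 9.5000i)(-5.4000 - 9.6000i) / ((-5.4)^2 + 9.6^2)
Numerator real = -7.9*(-5.4) + 9.5*9.6 = 133.86
Numerator imag = 9.5*(-5.4) - (-7.9)*9.6 = 24.54
Denominator = 121.32
Re(z) = 133.86/121.32 = 1.1034
Im(z) = 24.54/121.32 = 0.2023

Re(z) = 1.1034, Im(z) = 0.2023


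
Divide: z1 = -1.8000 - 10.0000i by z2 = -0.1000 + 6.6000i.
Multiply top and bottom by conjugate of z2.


Conjugate of z2 = -0.1000 - 6.6000i
Numerator: (-1.8000 - 10.0000i)(-0.1000 - 6.6000i) = -65.8200 + 12.8800i
Denominator: (-0.1)^2 + 6.6^2 = 43.57
Result = (-65.8200 + 12.8800i)/43.57

-1.5107 + 0.2956i


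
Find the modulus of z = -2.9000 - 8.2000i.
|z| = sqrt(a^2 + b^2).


|z| = sqrt((-2.9)^2 + (-8.2)^2) = sqrt(8.41 + 67.24) = sqrt(75.65) = 8.6977

|z| = 8.6977


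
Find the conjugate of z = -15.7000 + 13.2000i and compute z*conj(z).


z_bar = -15.7000 - 13.2000i
z*z_bar = (-15.7)^2 + 13.2^2 = 246.49 + 174.24 = 420.73

z_bar = -15.7000 - 13.2000i, z*z_bar = 420.73


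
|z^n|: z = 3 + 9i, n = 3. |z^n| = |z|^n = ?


|z| = sqrt(9+81) = sqrt(90) = 9.4868
|z^3| = |z|^3 = (sqrt(90))^3 = 90*sqrt(90)

|z^3| = 90*sqrt(90) ≈ 853.8150


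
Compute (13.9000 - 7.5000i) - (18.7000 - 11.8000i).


Real: 13.9 - 18.7 = -4.8
Imag: -7.5 + 11.8 = 4.3

-4.8000 + 4.3000i


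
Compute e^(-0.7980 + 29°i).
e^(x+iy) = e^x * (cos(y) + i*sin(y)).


e^-0.7980 = 0.4502
cos(29°) = 0.87462
sin(29°) = 0.4848
Real = 0.4502*0.87462 = 0.3938
Imag = 0.4502*0.4848 = 0.2183

0.3938 + 0.2183i


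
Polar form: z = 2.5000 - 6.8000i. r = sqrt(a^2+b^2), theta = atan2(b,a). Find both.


r = sqrt(6.25+46.24) = sqrt(52.49) = 7.2450
theta = atan2(-6.8, 2.5) = -69.8142 degrees

r = 7.2450, theta = -69.8142 degrees


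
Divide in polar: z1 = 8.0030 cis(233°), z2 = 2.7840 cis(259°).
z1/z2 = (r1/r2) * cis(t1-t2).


r = 8.0030 / 2.7840 = 2.8746
theta = 233° - 259° = -26° = 334° (mod 360)

2.8746 cis(334°)
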